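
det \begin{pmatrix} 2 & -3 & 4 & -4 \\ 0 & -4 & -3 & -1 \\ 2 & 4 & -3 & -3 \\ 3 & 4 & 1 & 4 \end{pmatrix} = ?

Expand along row 2 (it has 1 zero):
  + (-4) · M_22   where M_22 = det([2 4 -4; 2 -3 -3; 3 1 4]) = -130
  − (-3) · M_23   where M_23 = det([2 -3 -4; 2 4 -3; 3 4 4]) = 123
  + (-1) · M_24   where M_24 = det([2 -3 4; 2 4 -3; 3 4 1]) = 49
det = (+1)·(-4)·(-130) + (-1)·(-3)·(123) + (+1)·(-1)·(49) = 840

840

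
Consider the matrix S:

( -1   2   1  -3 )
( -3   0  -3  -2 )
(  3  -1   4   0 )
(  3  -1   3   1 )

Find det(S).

Expand along row 2 (it has 1 zero):
  − (-3) · M_21   where M_21 = det([2 1 -3; -1 4 0; -1 3 1]) = 6
  − (-3) · M_23   where M_23 = det([-1 2 -3; 3 -1 0; 3 -1 1]) = -5
  + (-2) · M_24   where M_24 = det([-1 2 1; 3 -1 4; 3 -1 3]) = 5
det = (-1)·(-3)·(6) + (-1)·(-3)·(-5) + (+1)·(-2)·(5) = -7

-7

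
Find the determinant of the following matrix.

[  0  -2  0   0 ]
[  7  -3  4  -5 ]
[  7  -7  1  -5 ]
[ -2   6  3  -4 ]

228

Expand along row 1 (it has 3 zeros):
  − (-2) · M_12   where M_12 = det([7 4 -5; 7 1 -5; -2 3 -4]) = 114
det = (-1)·(-2)·(114) = 228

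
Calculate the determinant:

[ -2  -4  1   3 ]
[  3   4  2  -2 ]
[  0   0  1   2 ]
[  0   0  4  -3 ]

The matrix is block upper-triangular with a 2×2 block and a 2×2 block on the diagonal, so its determinant equals the product of the determinants of the diagonal blocks.
det of the 2×2 block = 4
det of the 2×2 block = -11
det = (4)·(-11) = -44

-44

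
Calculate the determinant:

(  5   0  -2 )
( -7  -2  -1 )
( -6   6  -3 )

Expand along row 1:
  + 5 · |-2 -1; 6 -3| = 5·(6 − (-6)) = 60
  + (-2) · |-7 -2; -6 6| = (-2)·(-42 − 12) = 108
Sum: (60) + (108) = 168

The determinant is 168.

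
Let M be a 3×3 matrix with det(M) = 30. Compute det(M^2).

det(M^2) = (det M)^2 = (30)^2 = 900

900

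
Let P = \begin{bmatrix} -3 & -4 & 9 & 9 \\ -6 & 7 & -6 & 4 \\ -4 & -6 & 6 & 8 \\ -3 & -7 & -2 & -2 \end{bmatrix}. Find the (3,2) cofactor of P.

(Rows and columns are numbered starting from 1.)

330

Delete row 3 and column 2; the remaining 3×3 submatrix is [-3 9 9; -6 -6 4; -3 -2 -2].
Its determinant is -330.
The cofactor carries sign (−1)^(3+2) = −1, so C_{3,2} = −(-330) = 330.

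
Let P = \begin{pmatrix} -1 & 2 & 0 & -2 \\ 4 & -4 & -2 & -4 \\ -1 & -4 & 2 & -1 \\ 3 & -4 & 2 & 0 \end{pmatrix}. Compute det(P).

|P| = -204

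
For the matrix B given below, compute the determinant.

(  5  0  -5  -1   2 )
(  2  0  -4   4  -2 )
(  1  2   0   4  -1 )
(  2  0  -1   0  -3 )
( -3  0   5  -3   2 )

The determinant is 104.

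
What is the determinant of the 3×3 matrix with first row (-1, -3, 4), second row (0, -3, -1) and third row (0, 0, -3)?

-9

The matrix is upper triangular, so the determinant is the product of the diagonal entries:
det = (-1) · (-3) · (-3) = -9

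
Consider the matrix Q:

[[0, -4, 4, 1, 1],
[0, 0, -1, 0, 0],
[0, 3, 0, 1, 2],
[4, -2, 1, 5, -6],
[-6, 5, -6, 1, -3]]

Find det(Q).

718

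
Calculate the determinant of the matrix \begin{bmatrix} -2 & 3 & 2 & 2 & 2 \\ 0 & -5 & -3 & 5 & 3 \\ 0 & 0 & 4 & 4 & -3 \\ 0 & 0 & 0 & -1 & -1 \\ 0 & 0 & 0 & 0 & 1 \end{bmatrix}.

-40

The matrix is upper triangular, so the determinant is the product of the diagonal entries:
det = (-2) · (-5) · (4) · (-1) · (1) = -40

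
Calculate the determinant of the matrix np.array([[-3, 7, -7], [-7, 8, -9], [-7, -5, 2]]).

Expand along row 1:
  + (-3) · |8 -9; -5 2| = (-3)·(16 − 45) = 87
  − 7 · |-7 -9; -7 2| = −7·(-14 − 63) = 539
  + (-7) · |-7 8; -7 -5| = (-7)·(35 − (-56)) = -637
Sum: (87) + (539) + (-637) = -11

-11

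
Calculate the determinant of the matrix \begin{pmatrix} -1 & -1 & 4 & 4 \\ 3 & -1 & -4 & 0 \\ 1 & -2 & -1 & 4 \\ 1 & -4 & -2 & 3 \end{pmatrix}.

64

Expand along row 2 (it has 1 zero):
  − (3) · M_21   where M_21 = det([-1 4 4; -2 -1 4; -4 -2 3]) = -45
  + (-1) · M_22   where M_22 = det([-1 4 4; 1 -1 4; 1 -2 3]) = -5
  − (-4) · M_23   where M_23 = det([-1 -1 4; 1 -2 4; 1 -4 3]) = -19
det = (-1)·(3)·(-45) + (+1)·(-1)·(-5) + (-1)·(-4)·(-19) = 64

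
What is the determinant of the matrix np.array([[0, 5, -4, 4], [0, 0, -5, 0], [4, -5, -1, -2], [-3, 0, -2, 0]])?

Expand along row 2 (it has 3 zeros):
  − (-5) · M_23   where M_23 = det([0 5 4; 4 -5 -2; -3 0 0]) = -30
det = (-1)·(-5)·(-30) = -150

The determinant is -150.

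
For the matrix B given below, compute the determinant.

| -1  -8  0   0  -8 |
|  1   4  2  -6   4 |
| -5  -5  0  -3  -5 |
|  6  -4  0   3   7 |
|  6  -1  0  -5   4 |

6574

Expand along column 3 (it has 4 zeros):
  − (2) · M_23   where M_23 = det([-1 -8 0 -8; -5 -5 -3 -5; 6 -4 3 7; 6 -1 -5 4]) = -3287
det = (-1)·(2)·(-3287) = 6574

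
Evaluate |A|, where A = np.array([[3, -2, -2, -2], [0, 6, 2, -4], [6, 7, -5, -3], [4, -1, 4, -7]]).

-646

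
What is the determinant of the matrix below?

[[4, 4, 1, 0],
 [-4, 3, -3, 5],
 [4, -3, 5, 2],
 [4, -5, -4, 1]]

1900

Expand along row 1 (it has 1 zero):
  + (4) · M_11   where M_11 = det([3 -3 5; -3 5 2; -5 -4 1]) = 245
  − (4) · M_12   where M_12 = det([-4 -3 5; 4 5 2; 4 -4 1]) = -244
  + (1) · M_13   where M_13 = det([-4 3 5; 4 -3 2; 4 -5 1]) = -56
det = (+1)·(4)·(245) + (-1)·(4)·(-244) + (+1)·(1)·(-56) = 1900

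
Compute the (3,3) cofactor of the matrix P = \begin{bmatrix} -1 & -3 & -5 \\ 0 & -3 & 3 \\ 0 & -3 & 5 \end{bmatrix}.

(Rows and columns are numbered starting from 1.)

Delete row 3 and column 3; the remaining 2×2 submatrix is [-1 -3; 0 -3].
Its determinant is (-1)·(-3) − (-3)·0 = 3.
The cofactor carries sign (−1)^(3+3) = +1, so C_{3,3} = +(3) = 3.

3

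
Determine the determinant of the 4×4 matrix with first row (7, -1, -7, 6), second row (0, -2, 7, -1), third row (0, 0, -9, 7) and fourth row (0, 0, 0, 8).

The matrix is upper triangular, so the determinant is the product of the diagonal entries:
det = (7) · (-2) · (-9) · (8) = 1008

1008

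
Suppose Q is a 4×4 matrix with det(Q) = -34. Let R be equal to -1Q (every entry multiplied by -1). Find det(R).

-34

For a 4×4 matrix, det(-1Q) = (-1)^4·det(Q) = 1·det(Q).
det(R) = (1)·(-34) = -34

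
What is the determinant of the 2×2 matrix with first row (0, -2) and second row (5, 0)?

det = 0·0 − (-2)·5 = 0 − (-10) = 10

10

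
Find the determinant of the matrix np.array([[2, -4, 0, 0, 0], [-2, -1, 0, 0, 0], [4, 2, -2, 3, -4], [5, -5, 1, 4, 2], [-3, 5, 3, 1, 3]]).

The determinant is -330.

The matrix is block lower-triangular with a 2×2 block and a 3×3 block on the diagonal, so its determinant equals the product of the determinants of the diagonal blocks.
det of the 2×2 block = -10
det of the 3×3 block = 33
det = (-10)·(33) = -330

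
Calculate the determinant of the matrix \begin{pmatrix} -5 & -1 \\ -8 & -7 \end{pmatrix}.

27

det = (-5)·(-7) − (-1)·(-8) = 35 − 8 = 27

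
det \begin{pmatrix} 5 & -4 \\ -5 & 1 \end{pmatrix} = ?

-15

det = 5·1 − (-4)·(-5) = 5 − 20 = -15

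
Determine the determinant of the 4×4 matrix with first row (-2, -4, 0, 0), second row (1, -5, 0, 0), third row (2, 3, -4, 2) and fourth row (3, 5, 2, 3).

The matrix is block lower-triangular with a 2×2 block and a 2×2 block on the diagonal, so its determinant equals the product of the determinants of the diagonal blocks.
det of the 2×2 block = 14
det of the 2×2 block = -16
det = (14)·(-16) = -224

-224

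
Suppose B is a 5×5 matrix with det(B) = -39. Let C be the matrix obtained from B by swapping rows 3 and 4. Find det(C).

|C| = 39

Swapping two rows multiplies the determinant by −1.
det(C) = (-1)·(-39) = 39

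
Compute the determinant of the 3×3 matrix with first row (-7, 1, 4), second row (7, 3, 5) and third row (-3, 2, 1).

119

Expand along column 1:
  + (-7) · |3 5; 2 1| = (-7)·(3 − 10) = 49
  − 7 · |1 4; 2 1| = −7·(1 − 8) = 49
  + (-3) · |1 4; 3 5| = (-3)·(5 − 12) = 21
Sum: (49) + (49) + (21) = 119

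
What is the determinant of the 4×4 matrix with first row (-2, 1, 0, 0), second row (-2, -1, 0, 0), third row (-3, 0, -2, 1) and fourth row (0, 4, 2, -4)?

The matrix is block lower-triangular with a 2×2 block and a 2×2 block on the diagonal, so its determinant equals the product of the determinants of the diagonal blocks.
det of the 2×2 block = 4
det of the 2×2 block = 6
det = (4)·(6) = 24

The determinant is 24.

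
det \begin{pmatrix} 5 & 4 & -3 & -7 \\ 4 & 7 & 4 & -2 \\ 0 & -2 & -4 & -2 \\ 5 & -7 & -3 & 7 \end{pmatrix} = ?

Expand along row 3 (it has 1 zero):
  − (-2) · M_32   where M_32 = det([5 -3 -7; 4 4 -2; 5 -3 7]) = 448
  + (-4) · M_33   where M_33 = det([5 4 -7; 4 7 -2; 5 -7 7]) = 464
  − (-2) · M_34   where M_34 = det([5 4 -3; 4 7 4; 5 -7 -3]) = 352
det = (-1)·(-2)·(448) + (+1)·(-4)·(464) + (-1)·(-2)·(352) = -256

-256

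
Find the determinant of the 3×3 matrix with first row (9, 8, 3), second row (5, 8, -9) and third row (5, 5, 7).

The determinant is 224.

Expand along row 1:
  + 9 · |8 -9; 5 7| = 9·(56 − (-45)) = 909
  − 8 · |5 -9; 5 7| = −8·(35 − (-45)) = -640
  + 3 · |5 8; 5 5| = 3·(25 − 40) = -45
Sum: (909) + (-640) + (-45) = 224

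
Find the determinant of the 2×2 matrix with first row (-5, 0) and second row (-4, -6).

det = (-5)·(-6) − 0·(-4) = 30 − 0 = 30

The determinant is 30.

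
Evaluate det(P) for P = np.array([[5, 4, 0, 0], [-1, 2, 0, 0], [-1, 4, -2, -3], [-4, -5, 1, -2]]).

98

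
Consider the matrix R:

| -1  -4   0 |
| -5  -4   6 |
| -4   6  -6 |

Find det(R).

Expand along column 3:
  − 6 · |-1 -4; -4 6| = −6·(-6 − 16) = 132
  + (-6) · |-1 -4; -5 -4| = (-6)·(4 − 20) = 96
Sum: (132) + (96) = 228

228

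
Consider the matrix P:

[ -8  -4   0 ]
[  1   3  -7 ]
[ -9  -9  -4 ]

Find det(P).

|P| = 332

Expand along row 1:
  + (-8) · |3 -7; -9 -4| = (-8)·(-12 − 63) = 600
  − (-4) · |1 -7; -9 -4| = −(-4)·(-4 − 63) = -268
Sum: (600) + (-268) = 332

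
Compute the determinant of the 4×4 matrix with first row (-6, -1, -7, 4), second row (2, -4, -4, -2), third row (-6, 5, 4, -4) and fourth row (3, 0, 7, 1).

The determinant is 1160.

Expand along row 4 (it has 1 zero):
  − (3) · M_41   where M_41 = det([-1 -7 4; -4 -4 -2; 5 4 -4]) = 174
  − (7) · M_43   where M_43 = det([-6 -1 4; 2 -4 -2; -6 5 -4]) = -232
  + (1) · M_44   where M_44 = det([-6 -1 -7; 2 -4 -4; -6 5 4]) = 58
det = (-1)·(3)·(174) + (-1)·(7)·(-232) + (+1)·(1)·(58) = 1160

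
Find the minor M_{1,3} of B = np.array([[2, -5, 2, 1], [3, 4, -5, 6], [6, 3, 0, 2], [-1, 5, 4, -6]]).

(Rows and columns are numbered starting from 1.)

250

Delete row 1 and column 3; the remaining 3×3 submatrix is [3 4 6; 6 3 2; -1 5 -6].
Its determinant is 250.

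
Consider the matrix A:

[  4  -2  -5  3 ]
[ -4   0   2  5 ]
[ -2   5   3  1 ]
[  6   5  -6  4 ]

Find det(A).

|A| = -168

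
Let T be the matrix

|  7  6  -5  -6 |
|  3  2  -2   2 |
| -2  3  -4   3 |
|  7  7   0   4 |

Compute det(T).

Expand along row 4 (it has 1 zero):
  − (7) · M_41   where M_41 = det([6 -5 -6; 2 -2 2; 3 -4 3]) = 24
  + (7) · M_42   where M_42 = det([7 -5 -6; 3 -2 2; -2 -4 3]) = 175
  + (4) · M_44   where M_44 = det([7 6 -5; 3 2 -2; -2 3 -4]) = 17
det = (-1)·(7)·(24) + (+1)·(7)·(175) + (+1)·(4)·(17) = 1125

The determinant is 1125.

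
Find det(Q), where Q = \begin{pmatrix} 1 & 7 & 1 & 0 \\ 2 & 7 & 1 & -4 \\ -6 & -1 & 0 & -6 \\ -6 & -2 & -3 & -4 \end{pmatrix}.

Expand along row 1 (it has 1 zero):
  + (1) · M_11   where M_11 = det([7 1 -4; -1 0 -6; -2 -3 -4]) = -130
  − (7) · M_12   where M_12 = det([2 1 -4; -6 0 -6; -6 -3 -4]) = -96
  + (1) · M_13   where M_13 = det([2 7 -4; -6 -1 -6; -6 -2 -4]) = 44
det = (+1)·(1)·(-130) + (-1)·(7)·(-96) + (+1)·(1)·(44) = 586

det(Q) = 586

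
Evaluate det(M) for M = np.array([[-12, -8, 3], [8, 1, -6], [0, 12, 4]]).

Expand along column 1:
  + (-12) · |1 -6; 12 4| = (-12)·(4 − (-72)) = -912
  − 8 · |-8 3; 12 4| = −8·(-32 − 36) = 544
Sum: (-912) + (544) = -368

|M| = -368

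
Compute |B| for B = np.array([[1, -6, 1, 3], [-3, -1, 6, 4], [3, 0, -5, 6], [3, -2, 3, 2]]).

det(B) = 1302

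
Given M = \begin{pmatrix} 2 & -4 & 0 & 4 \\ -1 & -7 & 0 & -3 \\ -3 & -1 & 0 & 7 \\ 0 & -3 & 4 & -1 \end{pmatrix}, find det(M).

Expand along column 3 (it has 3 zeros):
  − (4) · M_43   where M_43 = det([2 -4 4; -1 -7 -3; -3 -1 7]) = -248
det = (-1)·(4)·(-248) = 992

992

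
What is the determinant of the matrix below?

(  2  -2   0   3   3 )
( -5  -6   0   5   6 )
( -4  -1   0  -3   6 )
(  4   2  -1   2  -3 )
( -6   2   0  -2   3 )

Expand along column 3 (it has 4 zeros):
  − (-1) · M_43   where M_43 = det([2 -2 3 3; -5 -6 5 6; -4 -1 -3 6; -6 2 -2 3]) = 735
det = (-1)·(-1)·(735) = 735

The determinant is 735.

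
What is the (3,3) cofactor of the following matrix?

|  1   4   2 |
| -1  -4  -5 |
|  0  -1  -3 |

Delete row 3 and column 3; the remaining 2×2 submatrix is [1 4; -1 -4].
Its determinant is 1·(-4) − 4·(-1) = 0.
The cofactor carries sign (−1)^(3+3) = +1, so C_{3,3} = +(0) = 0.

0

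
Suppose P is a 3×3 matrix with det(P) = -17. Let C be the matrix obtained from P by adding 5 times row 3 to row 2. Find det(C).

Adding a multiple of one row to another leaves the determinant unchanged.
det(C) = (1)·(-17) = -17

-17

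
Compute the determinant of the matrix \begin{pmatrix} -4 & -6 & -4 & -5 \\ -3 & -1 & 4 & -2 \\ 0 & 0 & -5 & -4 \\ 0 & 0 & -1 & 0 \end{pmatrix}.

The matrix is block upper-triangular with a 2×2 block and a 2×2 block on the diagonal, so its determinant equals the product of the determinants of the diagonal blocks.
det of the 2×2 block = -14
det of the 2×2 block = -4
det = (-14)·(-4) = 56

56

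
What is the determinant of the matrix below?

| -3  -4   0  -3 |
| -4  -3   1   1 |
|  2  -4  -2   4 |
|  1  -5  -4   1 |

-228

Expand along row 1 (it has 1 zero):
  + (-3) · M_11   where M_11 = det([-3 1 1; -4 -2 4; -5 -4 1]) = -52
  − (-4) · M_12   where M_12 = det([-4 1 1; 2 -2 4; 1 -4 1]) = -60
  − (-3) · M_14   where M_14 = det([-4 -3 1; 2 -4 -2; 1 -5 -4]) = -48
det = (+1)·(-3)·(-52) + (-1)·(-4)·(-60) + (-1)·(-3)·(-48) = -228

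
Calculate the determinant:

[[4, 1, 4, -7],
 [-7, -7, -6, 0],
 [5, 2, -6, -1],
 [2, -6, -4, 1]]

Expand along row 2 (it has 1 zero):
  − (-7) · M_21   where M_21 = det([1 4 -7; 2 -6 -1; -6 -4 1]) = 314
  + (-7) · M_22   where M_22 = det([4 4 -7; 5 -6 -1; 2 -4 1]) = -12
  − (-6) · M_23   where M_23 = det([4 1 -7; 5 2 -1; 2 -6 1]) = 215
det = (-1)·(-7)·(314) + (+1)·(-7)·(-12) + (-1)·(-6)·(215) = 3572

The determinant is 3572.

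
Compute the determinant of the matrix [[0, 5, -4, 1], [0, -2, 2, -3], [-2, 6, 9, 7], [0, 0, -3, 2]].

Expand along column 1 (it has 3 zeros):
  + (-2) · M_31   where M_31 = det([5 -4 1; -2 2 -3; 0 -3 2]) = -35
det = (+1)·(-2)·(-35) = 70

70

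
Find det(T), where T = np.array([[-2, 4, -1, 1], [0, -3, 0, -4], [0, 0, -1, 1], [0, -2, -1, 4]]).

|T| = -34

Expand along column 1 (it has 3 zeros):
  + (-2) · M_11   where M_11 = det([-3 0 -4; 0 -1 1; -2 -1 4]) = 17
det = (+1)·(-2)·(17) = -34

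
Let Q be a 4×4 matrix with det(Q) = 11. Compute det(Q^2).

det(Q^2) = (det Q)^2 = (11)^2 = 121

The determinant is 121.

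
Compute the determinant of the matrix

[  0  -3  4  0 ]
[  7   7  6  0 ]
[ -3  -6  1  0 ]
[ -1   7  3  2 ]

The determinant is -18.

Expand along column 4 (it has 3 zeros):
  + (2) · M_44   where M_44 = det([0 -3 4; 7 7 6; -3 -6 1]) = -9
det = (+1)·(2)·(-9) = -18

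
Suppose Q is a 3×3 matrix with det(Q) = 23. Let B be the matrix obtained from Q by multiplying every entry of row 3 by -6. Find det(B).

Scaling one row by -6 multiplies the determinant by -6.
det(B) = (-6)·(23) = -138

det(B) = -138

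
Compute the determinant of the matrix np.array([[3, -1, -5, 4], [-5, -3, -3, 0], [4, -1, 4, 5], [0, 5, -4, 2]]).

Expand along row 2 (it has 1 zero):
  − (-5) · M_21   where M_21 = det([-1 -5 4; -1 4 5; 5 -4 2]) = -227
  + (-3) · M_22   where M_22 = det([3 -5 4; 4 4 5; 0 -4 2]) = 60
  − (-3) · M_23   where M_23 = det([3 -1 4; 4 -1 5; 0 5 2]) = 7
det = (-1)·(-5)·(-227) + (+1)·(-3)·(60) + (-1)·(-3)·(7) = -1294

The determinant is -1294.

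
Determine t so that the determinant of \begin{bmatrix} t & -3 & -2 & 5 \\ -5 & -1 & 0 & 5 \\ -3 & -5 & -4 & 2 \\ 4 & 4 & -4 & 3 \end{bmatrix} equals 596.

t = -2

Expanding along the column containing t, det(B) is linear in t: det(B) = (184)·t + (964).
Set (184)·t + (964) = 596  ⇒  (184)·t = -368  ⇒  t = -2.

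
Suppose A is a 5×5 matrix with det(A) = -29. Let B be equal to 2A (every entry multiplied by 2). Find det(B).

For a 5×5 matrix, det(2A) = 2^5·det(A) = 32·det(A).
det(B) = (32)·(-29) = -928

|B| = -928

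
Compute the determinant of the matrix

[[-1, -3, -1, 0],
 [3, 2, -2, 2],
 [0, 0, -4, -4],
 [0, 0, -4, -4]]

The determinant is 0.

The matrix is block upper-triangular with a 2×2 block and a 2×2 block on the diagonal, so its determinant equals the product of the determinants of the diagonal blocks.
det of the 2×2 block = 7
det of the 2×2 block = 0
det = (7)·(0) = 0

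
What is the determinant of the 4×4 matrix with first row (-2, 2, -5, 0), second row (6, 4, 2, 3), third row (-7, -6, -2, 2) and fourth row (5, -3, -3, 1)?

The determinant is -1511.

Expand along row 1 (it has 1 zero):
  + (-2) · M_11   where M_11 = det([4 2 3; -6 -2 2; -3 -3 1]) = 52
  − (2) · M_12   where M_12 = det([6 2 3; -7 -2 2; 5 -3 1]) = 151
  + (-5) · M_13   where M_13 = det([6 4 3; -7 -6 2; 5 -3 1]) = 221
det = (+1)·(-2)·(52) + (-1)·(2)·(151) + (+1)·(-5)·(221) = -1511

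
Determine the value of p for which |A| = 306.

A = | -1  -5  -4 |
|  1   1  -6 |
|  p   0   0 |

Expanding along the column containing p, det(A) is linear in p: det(A) = (34)·p + (0).
Set (34)·p + (0) = 306  ⇒  (34)·p = 306  ⇒  p = 9.

p = 9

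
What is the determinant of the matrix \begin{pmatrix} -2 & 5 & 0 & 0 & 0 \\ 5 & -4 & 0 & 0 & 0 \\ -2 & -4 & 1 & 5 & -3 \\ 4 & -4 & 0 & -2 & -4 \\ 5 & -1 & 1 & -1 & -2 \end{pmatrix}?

The matrix is block lower-triangular with a 2×2 block and a 3×3 block on the diagonal, so its determinant equals the product of the determinants of the diagonal blocks.
det of the 2×2 block = -17
det of the 3×3 block = -26
det = (-17)·(-26) = 442

442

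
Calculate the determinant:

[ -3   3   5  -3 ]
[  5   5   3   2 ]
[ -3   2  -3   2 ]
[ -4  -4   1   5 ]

1839

Expand along row 1:
  + (-3) · M_11   where M_11 = det([5 3 2; 2 -3 2; -4 1 5]) = -159
  − (3) · M_12   where M_12 = det([5 3 2; -3 -3 2; -4 1 5]) = -94
  + (5) · M_13   where M_13 = det([5 5 2; -3 2 2; -4 -4 5]) = 165
  − (-3) · M_14   where M_14 = det([5 5 3; -3 2 -3; -4 -4 1]) = 85
det = (+1)·(-3)·(-159) + (-1)·(3)·(-94) + (+1)·(5)·(165) + (-1)·(-3)·(85) = 1839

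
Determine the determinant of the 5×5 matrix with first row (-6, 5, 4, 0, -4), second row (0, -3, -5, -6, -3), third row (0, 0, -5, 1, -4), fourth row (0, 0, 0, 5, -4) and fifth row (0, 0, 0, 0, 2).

The matrix is upper triangular, so the determinant is the product of the diagonal entries:
det = (-6) · (-3) · (-5) · (5) · (2) = -900

-900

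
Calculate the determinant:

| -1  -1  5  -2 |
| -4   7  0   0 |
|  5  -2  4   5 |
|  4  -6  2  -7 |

1387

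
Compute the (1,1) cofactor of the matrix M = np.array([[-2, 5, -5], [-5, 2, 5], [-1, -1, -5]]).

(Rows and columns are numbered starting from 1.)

Delete row 1 and column 1; the remaining 2×2 submatrix is [2 5; -1 -5].
Its determinant is 2·(-5) − 5·(-1) = -5.
The cofactor carries sign (−1)^(1+1) = +1, so C_{1,1} = +(-5) = -5.

The cofactor is -5.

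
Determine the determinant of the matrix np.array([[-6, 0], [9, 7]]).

det = (-6)·7 − 0·9 = -42 − 0 = -42

-42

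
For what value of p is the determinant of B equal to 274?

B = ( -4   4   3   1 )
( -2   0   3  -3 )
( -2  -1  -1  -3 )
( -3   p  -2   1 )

7

Expanding along the column containing p, det(B) is linear in p: det(B) = (56)·p + (-118).
Set (56)·p + (-118) = 274  ⇒  (56)·p = 392  ⇒  p = 7.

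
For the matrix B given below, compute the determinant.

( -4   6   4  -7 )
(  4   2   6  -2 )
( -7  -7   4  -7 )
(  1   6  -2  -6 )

4378

Expand along row 1:
  + (-4) · M_11   where M_11 = det([2 6 -2; -7 4 -7; 6 -2 -6]) = -560
  − (6) · M_12   where M_12 = det([4 6 -2; -7 4 -7; 1 -2 -6]) = -466
  + (4) · M_13   where M_13 = det([4 2 -2; -7 -7 -7; 1 6 -6]) = 308
  − (-7) · M_14   where M_14 = det([4 2 6; -7 -7 4; 1 6 -2]) = -270
det = (+1)·(-4)·(-560) + (-1)·(6)·(-466) + (+1)·(4)·(308) + (-1)·(-7)·(-270) = 4378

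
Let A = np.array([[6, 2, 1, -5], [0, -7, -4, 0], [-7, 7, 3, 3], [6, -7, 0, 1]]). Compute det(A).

Expand along row 2 (it has 2 zeros):
  + (-7) · M_22   where M_22 = det([6 1 -5; -7 3 3; 6 0 1]) = 133
  − (-4) · M_23   where M_23 = det([6 2 -5; -7 7 3; 6 -7 1]) = 183
det = (+1)·(-7)·(133) + (-1)·(-4)·(183) = -199

-199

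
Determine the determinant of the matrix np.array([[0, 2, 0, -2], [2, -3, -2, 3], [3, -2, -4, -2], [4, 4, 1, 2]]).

-56

Expand along row 1 (it has 2 zeros):
  − (2) · M_12   where M_12 = det([2 -2 3; 3 -4 -2; 4 1 2]) = 73
  − (-2) · M_14   where M_14 = det([2 -3 -2; 3 -2 -4; 4 4 1]) = 45
det = (-1)·(2)·(73) + (-1)·(-2)·(45) = -56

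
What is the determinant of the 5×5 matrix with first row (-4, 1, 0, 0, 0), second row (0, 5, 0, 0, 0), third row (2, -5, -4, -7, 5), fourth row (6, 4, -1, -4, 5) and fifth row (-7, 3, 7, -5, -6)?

The matrix is block lower-triangular with a 2×2 block and a 3×3 block on the diagonal, so its determinant equals the product of the determinants of the diagonal blocks.
det of the 2×2 block = -20
det of the 3×3 block = -234
det = (-20)·(-234) = 4680

4680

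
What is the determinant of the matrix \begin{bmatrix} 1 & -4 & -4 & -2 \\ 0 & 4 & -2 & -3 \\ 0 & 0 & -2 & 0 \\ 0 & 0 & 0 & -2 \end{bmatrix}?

The matrix is upper triangular, so the determinant is the product of the diagonal entries:
det = (1) · (4) · (-2) · (-2) = 16

16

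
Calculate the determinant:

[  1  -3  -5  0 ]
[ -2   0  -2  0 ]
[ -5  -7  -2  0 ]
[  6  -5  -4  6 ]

-612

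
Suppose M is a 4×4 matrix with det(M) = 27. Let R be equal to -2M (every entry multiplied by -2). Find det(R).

The determinant is 432.

For a 4×4 matrix, det(-2M) = (-2)^4·det(M) = 16·det(M).
det(R) = (16)·(27) = 432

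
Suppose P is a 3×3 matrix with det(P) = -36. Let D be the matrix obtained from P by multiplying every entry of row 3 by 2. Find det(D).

det(D) = -72

Scaling one row by 2 multiplies the determinant by 2.
det(D) = (2)·(-36) = -72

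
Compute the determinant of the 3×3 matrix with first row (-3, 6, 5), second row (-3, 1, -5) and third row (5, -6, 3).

50

Expand along row 1:
  + (-3) · |1 -5; -6 3| = (-3)·(3 − 30) = 81
  − 6 · |-3 -5; 5 3| = −6·(-9 − (-25)) = -96
  + 5 · |-3 1; 5 -6| = 5·(18 − 5) = 65
Sum: (81) + (-96) + (65) = 50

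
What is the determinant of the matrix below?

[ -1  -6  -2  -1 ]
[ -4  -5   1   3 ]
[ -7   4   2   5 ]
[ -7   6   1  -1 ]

-558

Expand along row 1:
  + (-1) · M_11   where M_11 = det([-5 1 3; 4 2 5; 6 1 -1]) = 45
  − (-6) · M_12   where M_12 = det([-4 1 3; -7 2 5; -7 1 -1]) = 7
  + (-2) · M_13   where M_13 = det([-4 -5 3; -7 4 5; -7 6 -1]) = 304
  − (-1) · M_14   where M_14 = det([-4 -5 1; -7 4 2; -7 6 1]) = 53
det = (+1)·(-1)·(45) + (-1)·(-6)·(7) + (+1)·(-2)·(304) + (-1)·(-1)·(53) = -558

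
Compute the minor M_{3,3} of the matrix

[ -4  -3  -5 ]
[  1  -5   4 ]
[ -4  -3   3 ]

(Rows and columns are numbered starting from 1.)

23

Delete row 3 and column 3; the remaining 2×2 submatrix is [-4 -3; 1 -5].
Its determinant is (-4)·(-5) − (-3)·1 = 23.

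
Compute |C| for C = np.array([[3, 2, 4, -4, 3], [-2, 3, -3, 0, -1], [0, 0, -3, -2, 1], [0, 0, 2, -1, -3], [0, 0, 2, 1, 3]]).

|C| = 364

C is block upper-triangular with a 2×2 block and a 3×3 block on the diagonal, so its determinant equals the product of the determinants of the diagonal blocks.
det of the 2×2 block = 13
det of the 3×3 block = 28
det = (13)·(28) = 364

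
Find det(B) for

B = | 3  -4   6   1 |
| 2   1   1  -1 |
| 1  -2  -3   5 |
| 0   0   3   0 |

-144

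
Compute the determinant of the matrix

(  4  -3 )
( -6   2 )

-10

det = 4·2 − (-3)·(-6) = 8 − 18 = -10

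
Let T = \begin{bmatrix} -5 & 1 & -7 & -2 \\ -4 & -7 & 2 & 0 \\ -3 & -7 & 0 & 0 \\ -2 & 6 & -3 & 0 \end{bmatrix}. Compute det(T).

-170

Expand along column 4 (it has 3 zeros):
  − (-2) · M_14   where M_14 = det([-4 -7 2; -3 -7 0; -2 6 -3]) = -85
det = (-1)·(-2)·(-85) = -170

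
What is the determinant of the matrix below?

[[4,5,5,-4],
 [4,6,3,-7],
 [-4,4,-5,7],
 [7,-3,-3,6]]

2628

Expand along row 1:
  + (4) · M_11   where M_11 = det([6 3 -7; 4 -5 7; -3 -3 6]) = 0
  − (5) · M_12   where M_12 = det([4 3 -7; -4 -5 7; 7 -3 6]) = -146
  + (5) · M_13   where M_13 = det([4 6 -7; -4 4 7; 7 -3 6]) = 730
  − (-4) · M_14   where M_14 = det([4 6 3; -4 4 -5; 7 -3 -3]) = -438
det = (+1)·(4)·(0) + (-1)·(5)·(-146) + (+1)·(5)·(730) + (-1)·(-4)·(-438) = 2628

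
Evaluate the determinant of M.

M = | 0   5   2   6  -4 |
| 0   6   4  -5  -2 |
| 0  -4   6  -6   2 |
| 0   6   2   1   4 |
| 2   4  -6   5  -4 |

Expand along column 1 (it has 4 zeros):
  + (2) · M_51   where M_51 = det([5 2 6 -4; 6 4 -5 -2; -4 6 -6 2; 6 2 1 4]) = 3240
det = (+1)·(2)·(3240) = 6480

|M| = 6480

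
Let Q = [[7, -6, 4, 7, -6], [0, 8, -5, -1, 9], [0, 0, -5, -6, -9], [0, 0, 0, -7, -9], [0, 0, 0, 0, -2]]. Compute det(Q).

|Q| = -3920

Q is upper triangular, so det(Q) is the product of the diagonal entries:
det = (7) · (8) · (-5) · (-7) · (-2) = -3920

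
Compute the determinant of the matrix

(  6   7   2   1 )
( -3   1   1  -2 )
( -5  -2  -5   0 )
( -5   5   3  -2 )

The determinant is -324.

Expand along row 3 (it has 1 zero):
  + (-5) · M_31   where M_31 = det([7 2 1; 1 1 -2; 5 3 -2]) = 10
  − (-2) · M_32   where M_32 = det([6 2 1; -3 1 -2; -5 3 -2]) = 28
  + (-5) · M_33   where M_33 = det([6 7 1; -3 1 -2; -5 5 -2]) = 66
det = (+1)·(-5)·(10) + (-1)·(-2)·(28) + (+1)·(-5)·(66) = -324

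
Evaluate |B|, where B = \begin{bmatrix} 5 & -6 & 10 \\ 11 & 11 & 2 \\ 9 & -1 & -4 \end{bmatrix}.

Expand along row 1:
  + 5 · |11 2; -1 -4| = 5·(-44 − (-2)) = -210
  − (-6) · |11 2; 9 -4| = −(-6)·(-44 − 18) = -372
  + 10 · |11 11; 9 -1| = 10·(-11 − 99) = -1100
Sum: (-210) + (-372) + (-1100) = -1682

-1682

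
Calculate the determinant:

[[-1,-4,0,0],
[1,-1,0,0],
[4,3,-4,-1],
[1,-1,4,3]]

The determinant is -40.

The matrix is block lower-triangular with a 2×2 block and a 2×2 block on the diagonal, so its determinant equals the product of the determinants of the diagonal blocks.
det of the 2×2 block = 5
det of the 2×2 block = -8
det = (5)·(-8) = -40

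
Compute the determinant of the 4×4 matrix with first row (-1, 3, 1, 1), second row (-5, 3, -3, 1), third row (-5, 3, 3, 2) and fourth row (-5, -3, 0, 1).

Expand along row 4 (it has 1 zero):
  − (-5) · M_41   where M_41 = det([3 1 1; 3 -3 1; 3 3 2]) = -12
  + (-3) · M_42   where M_42 = det([-1 1 1; -5 -3 1; -5 3 2]) = -16
  + (1) · M_44   where M_44 = det([-1 3 1; -5 3 -3; -5 3 3]) = 72
det = (-1)·(-5)·(-12) + (+1)·(-3)·(-16) + (+1)·(1)·(72) = 60

60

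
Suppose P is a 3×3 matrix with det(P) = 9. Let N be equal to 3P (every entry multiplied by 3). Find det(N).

243

For a 3×3 matrix, det(3P) = 3^3·det(P) = 27·det(P).
det(N) = (27)·(9) = 243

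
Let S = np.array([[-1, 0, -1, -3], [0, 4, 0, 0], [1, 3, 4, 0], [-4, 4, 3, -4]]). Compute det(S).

Expand along row 2 (it has 3 zeros):
  + (4) · M_22   where M_22 = det([-1 -1 -3; 1 4 0; -4 3 -4]) = -45
det = (+1)·(4)·(-45) = -180

det(S) = -180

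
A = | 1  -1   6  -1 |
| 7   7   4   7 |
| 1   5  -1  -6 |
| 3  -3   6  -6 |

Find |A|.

-2238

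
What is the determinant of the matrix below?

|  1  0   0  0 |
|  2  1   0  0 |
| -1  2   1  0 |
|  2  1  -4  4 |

The matrix is lower triangular, so the determinant is the product of the diagonal entries:
det = (1) · (1) · (1) · (4) = 4

The determinant is 4.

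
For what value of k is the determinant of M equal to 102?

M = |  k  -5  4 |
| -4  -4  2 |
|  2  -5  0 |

1

Expanding along the column containing k, det(M) is linear in k: det(M) = (10)·k + (92).
Set (10)·k + (92) = 102  ⇒  (10)·k = 10  ⇒  k = 1.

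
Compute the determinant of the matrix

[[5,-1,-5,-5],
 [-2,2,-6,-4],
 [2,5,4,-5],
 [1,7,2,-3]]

Expand along row 1:
  + (5) · M_11   where M_11 = det([2 -6 -4; 5 4 -5; 7 2 -3]) = 188
  − (-1) · M_12   where M_12 = det([-2 -6 -4; 2 4 -5; 1 2 -3]) = -2
  + (-5) · M_13   where M_13 = det([-2 2 -4; 2 5 -5; 1 7 -3]) = -74
  − (-5) · M_14   where M_14 = det([-2 2 -6; 2 5 4; 1 7 2]) = -18
det = (+1)·(5)·(188) + (-1)·(-1)·(-2) + (+1)·(-5)·(-74) + (-1)·(-5)·(-18) = 1218

1218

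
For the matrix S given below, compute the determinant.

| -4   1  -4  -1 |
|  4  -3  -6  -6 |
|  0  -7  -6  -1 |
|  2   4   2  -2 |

Expand along row 3 (it has 1 zero):
  − (-7) · M_32   where M_32 = det([-4 -4 -1; 4 -6 -6; 2 2 -2]) = -100
  + (-6) · M_33   where M_33 = det([-4 1 -1; 4 -3 -6; 2 4 -2]) = -146
  − (-1) · M_34   where M_34 = det([-4 1 -4; 4 -3 -6; 2 4 2]) = -180
det = (-1)·(-7)·(-100) + (+1)·(-6)·(-146) + (-1)·(-1)·(-180) = -4

det(S) = -4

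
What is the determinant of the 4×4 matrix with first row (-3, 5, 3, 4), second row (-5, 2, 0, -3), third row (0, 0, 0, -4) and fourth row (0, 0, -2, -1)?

The matrix is block upper-triangular with a 2×2 block and a 2×2 block on the diagonal, so its determinant equals the product of the determinants of the diagonal blocks.
det of the 2×2 block = 19
det of the 2×2 block = -8
det = (19)·(-8) = -152

The determinant is -152.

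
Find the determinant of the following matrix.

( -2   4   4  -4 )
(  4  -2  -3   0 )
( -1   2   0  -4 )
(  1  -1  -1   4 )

Expand along row 2 (it has 1 zero):
  − (4) · M_21   where M_21 = det([4 4 -4; 2 0 -4; -1 -1 4]) = -24
  + (-2) · M_22   where M_22 = det([-2 4 -4; -1 0 -4; 1 -1 4]) = 4
  − (-3) · M_23   where M_23 = det([-2 4 -4; -1 2 -4; 1 -1 4]) = -4
det = (-1)·(4)·(-24) + (+1)·(-2)·(4) + (-1)·(-3)·(-4) = 76

76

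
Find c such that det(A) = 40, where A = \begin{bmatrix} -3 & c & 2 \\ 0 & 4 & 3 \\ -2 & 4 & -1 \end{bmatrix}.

c = 4

Expanding along the row containing c, det(A) is linear in c: det(A) = (-6)·c + (64).
Set (-6)·c + (64) = 40  ⇒  (-6)·c = -24  ⇒  c = 4.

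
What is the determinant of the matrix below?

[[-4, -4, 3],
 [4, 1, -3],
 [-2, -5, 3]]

Expand along column 1:
  + (-4) · |1 -3; -5 3| = (-4)·(3 − 15) = 48
  − 4 · |-4 3; -5 3| = −4·(-12 − (-15)) = -12
  + (-2) · |-4 3; 1 -3| = (-2)·(12 − 3) = -18
Sum: (48) + (-12) + (-18) = 18

The determinant is 18.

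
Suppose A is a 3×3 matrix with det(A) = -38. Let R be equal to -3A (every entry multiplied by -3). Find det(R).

For a 3×3 matrix, det(-3A) = (-3)^3·det(A) = -27·det(A).
det(R) = (-27)·(-38) = 1026

1026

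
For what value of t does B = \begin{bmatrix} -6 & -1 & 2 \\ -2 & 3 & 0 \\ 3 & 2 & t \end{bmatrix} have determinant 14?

-2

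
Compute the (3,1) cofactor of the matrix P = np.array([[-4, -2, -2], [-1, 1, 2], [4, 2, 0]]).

-2

Delete row 3 and column 1; the remaining 2×2 submatrix is [-2 -2; 1 2].
Its determinant is (-2)·2 − (-2)·1 = -2.
The cofactor carries sign (−1)^(3+1) = +1, so C_{3,1} = +(-2) = -2.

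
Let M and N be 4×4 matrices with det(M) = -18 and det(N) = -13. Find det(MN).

det(MN) = det(M)·det(N) = (-18)·(-13) = 234

The determinant is 234.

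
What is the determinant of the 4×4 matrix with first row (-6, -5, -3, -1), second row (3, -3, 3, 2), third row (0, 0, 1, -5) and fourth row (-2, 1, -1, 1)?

188

Expand along row 3 (it has 2 zeros):
  + (1) · M_33   where M_33 = det([-6 -5 -1; 3 -3 2; -2 1 1]) = 68
  − (-5) · M_34   where M_34 = det([-6 -5 -3; 3 -3 3; -2 1 -1]) = 24
det = (+1)·(1)·(68) + (-1)·(-5)·(24) = 188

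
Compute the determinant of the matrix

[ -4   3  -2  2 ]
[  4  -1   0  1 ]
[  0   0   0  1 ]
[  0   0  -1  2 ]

The matrix is block upper-triangular with a 2×2 block and a 2×2 block on the diagonal, so its determinant equals the product of the determinants of the diagonal blocks.
det of the 2×2 block = -8
det of the 2×2 block = 1
det = (-8)·(1) = -8

The determinant is -8.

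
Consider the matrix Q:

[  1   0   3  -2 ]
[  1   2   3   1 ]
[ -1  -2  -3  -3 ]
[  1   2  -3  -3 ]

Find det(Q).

-24

Expand along row 1 (it has 1 zero):
  + (1) · M_11   where M_11 = det([2 3 1; -2 -3 -3; 2 -3 -3]) = -24
  + (3) · M_13   where M_13 = det([1 2 1; -1 -2 -3; 1 2 -3]) = 0
  − (-2) · M_14   where M_14 = det([1 2 3; -1 -2 -3; 1 2 -3]) = 0
det = (+1)·(1)·(-24) + (+1)·(3)·(0) + (-1)·(-2)·(0) = -24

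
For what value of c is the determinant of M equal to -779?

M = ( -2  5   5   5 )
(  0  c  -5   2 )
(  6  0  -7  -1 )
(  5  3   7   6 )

Expanding along the row containing c, det(M) is linear in c: det(M) = (250)·c + (-1279).
Set (250)·c + (-1279) = -779  ⇒  (250)·c = 500  ⇒  c = 2.

2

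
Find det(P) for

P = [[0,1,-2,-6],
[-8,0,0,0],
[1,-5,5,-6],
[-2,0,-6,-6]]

|P| = -1488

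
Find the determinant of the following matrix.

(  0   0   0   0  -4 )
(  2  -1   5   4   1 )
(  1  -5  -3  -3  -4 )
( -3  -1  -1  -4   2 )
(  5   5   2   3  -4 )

The determinant is -1892.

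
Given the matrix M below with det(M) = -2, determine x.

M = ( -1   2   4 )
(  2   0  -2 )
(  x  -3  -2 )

Expanding along the row containing x, det(M) is linear in x: det(M) = (-4)·x + (-10).
Set (-4)·x + (-10) = -2  ⇒  (-4)·x = 8  ⇒  x = -2.

x = -2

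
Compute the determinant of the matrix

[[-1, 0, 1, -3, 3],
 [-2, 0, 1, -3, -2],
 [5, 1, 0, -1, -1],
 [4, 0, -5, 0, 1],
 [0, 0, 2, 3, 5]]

24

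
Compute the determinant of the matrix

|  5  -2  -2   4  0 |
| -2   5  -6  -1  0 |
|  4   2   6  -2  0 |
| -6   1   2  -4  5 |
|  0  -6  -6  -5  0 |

The determinant is 15270.

Expand along column 5 (it has 4 zeros):
  − (5) · M_45   where M_45 = det([5 -2 -2 4; -2 5 -6 -1; 4 2 6 -2; 0 -6 -6 -5]) = -3054
det = (-1)·(5)·(-3054) = 15270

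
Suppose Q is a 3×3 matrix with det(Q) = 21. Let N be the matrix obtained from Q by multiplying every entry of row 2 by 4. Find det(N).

Scaling one row by 4 multiplies the determinant by 4.
det(N) = (4)·(21) = 84

det(N) = 84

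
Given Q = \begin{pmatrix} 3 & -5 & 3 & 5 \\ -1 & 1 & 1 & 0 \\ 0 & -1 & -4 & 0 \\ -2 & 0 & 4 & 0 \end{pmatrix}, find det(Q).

|Q| = -50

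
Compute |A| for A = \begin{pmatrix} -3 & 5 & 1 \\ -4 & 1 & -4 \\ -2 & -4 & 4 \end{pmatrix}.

Expand along column 1:
  + (-3) · |1 -4; -4 4| = (-3)·(4 − 16) = 36
  − (-4) · |5 1; -4 4| = −(-4)·(20 − (-4)) = 96
  + (-2) · |5 1; 1 -4| = (-2)·(-20 − 1) = 42
Sum: (36) + (96) + (42) = 174

174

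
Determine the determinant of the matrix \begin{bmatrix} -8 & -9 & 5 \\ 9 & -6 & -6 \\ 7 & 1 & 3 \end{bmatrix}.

Expand along row 1:
  + (-8) · |-6 -6; 1 3| = (-8)·(-18 − (-6)) = 96
  − (-9) · |9 -6; 7 3| = −(-9)·(27 − (-42)) = 621
  + 5 · |9 -6; 7 1| = 5·(9 − (-42)) = 255
Sum: (96) + (621) + (255) = 972

972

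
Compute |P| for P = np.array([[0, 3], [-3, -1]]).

det(P) = 0·(-1) − 3·(-3) = 0 − (-9) = 9

9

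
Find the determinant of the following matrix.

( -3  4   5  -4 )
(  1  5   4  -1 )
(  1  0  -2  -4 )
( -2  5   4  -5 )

88

Expand along row 3 (it has 1 zero):
  + (1) · M_31   where M_31 = det([4 5 -4; 5 4 -1; 5 4 -5]) = 36
  + (-2) · M_33   where M_33 = det([-3 4 -4; 1 5 -1; -2 5 -5]) = 28
  − (-4) · M_34   where M_34 = det([-3 4 5; 1 5 4; -2 5 4]) = 27
det = (+1)·(1)·(36) + (+1)·(-2)·(28) + (-1)·(-4)·(27) = 88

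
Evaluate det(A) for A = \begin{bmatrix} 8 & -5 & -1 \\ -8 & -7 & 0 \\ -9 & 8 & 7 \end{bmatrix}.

Expand along row 2:
  − (-8) · |-5 -1; 8 7| = −(-8)·(-35 − (-8)) = -216
  + (-7) · |8 -1; -9 7| = (-7)·(56 − 9) = -329
Sum: (-216) + (-329) = -545

|A| = -545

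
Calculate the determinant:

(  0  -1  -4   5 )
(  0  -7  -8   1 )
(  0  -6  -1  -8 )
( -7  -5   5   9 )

-154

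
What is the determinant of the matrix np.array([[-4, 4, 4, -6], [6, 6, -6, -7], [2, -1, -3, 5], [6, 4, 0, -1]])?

1120

Expand along row 4 (it has 1 zero):
  − (6) · M_41   where M_41 = det([4 4 -6; 6 -6 -7; -1 -3 5]) = -152
  + (4) · M_42   where M_42 = det([-4 4 -6; 6 -6 -7; 2 -3 5]) = 64
  + (-1) · M_44   where M_44 = det([-4 4 4; 6 6 -6; 2 -1 -3]) = 48
det = (-1)·(6)·(-152) + (+1)·(4)·(64) + (+1)·(-1)·(48) = 1120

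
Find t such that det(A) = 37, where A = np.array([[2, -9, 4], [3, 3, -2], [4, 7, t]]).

t = -3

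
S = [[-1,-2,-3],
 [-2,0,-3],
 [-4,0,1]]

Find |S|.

Expand along column 2:
  − (-2) · |-2 -3; -4 1| = −(-2)·(-2 − 12) = -28

det(S) = -28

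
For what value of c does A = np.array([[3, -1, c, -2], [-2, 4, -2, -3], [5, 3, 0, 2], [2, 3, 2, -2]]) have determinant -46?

Expanding along the row containing c, det(A) is linear in c: det(A) = (53)·c + (-364).
Set (53)·c + (-364) = -46  ⇒  (53)·c = 318  ⇒  c = 6.

6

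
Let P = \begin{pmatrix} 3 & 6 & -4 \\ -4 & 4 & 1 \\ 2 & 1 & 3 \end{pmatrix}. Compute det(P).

Expand along row 1:
  + 3 · |4 1; 1 3| = 3·(12 − 1) = 33
  − 6 · |-4 1; 2 3| = −6·(-12 − 2) = 84
  + (-4) · |-4 4; 2 1| = (-4)·(-4 − 8) = 48
Sum: (33) + (84) + (48) = 165

The determinant is 165.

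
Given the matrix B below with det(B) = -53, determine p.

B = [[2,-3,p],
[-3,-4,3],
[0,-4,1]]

Expanding along the row containing p, det(B) is linear in p: det(B) = (12)·p + (7).
Set (12)·p + (7) = -53  ⇒  (12)·p = -60  ⇒  p = -5.

p = -5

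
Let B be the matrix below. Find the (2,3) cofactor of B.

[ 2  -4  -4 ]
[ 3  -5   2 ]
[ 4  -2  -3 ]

Delete row 2 and column 3; the remaining 2×2 submatrix is [2 -4; 4 -2].
Its determinant is 2·(-2) − (-4)·4 = 12.
The cofactor carries sign (−1)^(2+3) = −1, so C_{2,3} = −(12) = -12.

-12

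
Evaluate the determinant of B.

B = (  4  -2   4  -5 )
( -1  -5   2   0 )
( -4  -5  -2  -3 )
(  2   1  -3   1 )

The determinant is 673.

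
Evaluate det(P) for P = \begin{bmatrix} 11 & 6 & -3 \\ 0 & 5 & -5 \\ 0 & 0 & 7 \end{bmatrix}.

P is upper triangular, so det(P) is the product of the diagonal entries:
det = (11) · (5) · (7) = 385

|P| = 385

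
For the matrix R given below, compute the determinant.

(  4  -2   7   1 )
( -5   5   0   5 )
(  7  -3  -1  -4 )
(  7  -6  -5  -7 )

Expand along row 2 (it has 1 zero):
  − (-5) · M_21   where M_21 = det([-2 7 1; -3 -1 -4; -6 -5 -7]) = 56
  + (5) · M_22   where M_22 = det([4 7 1; 7 -1 -4; 7 -5 -7]) = 67
  + (5) · M_24   where M_24 = det([4 -2 7; 7 -3 -1; 7 -6 -5]) = -167
det = (-1)·(-5)·(56) + (+1)·(5)·(67) + (+1)·(5)·(-167) = -220

-220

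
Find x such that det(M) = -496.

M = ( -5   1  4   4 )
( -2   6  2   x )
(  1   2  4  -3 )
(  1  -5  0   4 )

Expanding along the row containing x, det(M) is linear in x: det(M) = (-124)·x + (-496).
Set (-124)·x + (-496) = -496  ⇒  (-124)·x = 0  ⇒  x = 0.

x = 0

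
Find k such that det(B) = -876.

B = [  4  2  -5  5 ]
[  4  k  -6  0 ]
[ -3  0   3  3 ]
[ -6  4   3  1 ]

k = -6

Expanding along the column containing k, det(B) is linear in k: det(B) = (96)·k + (-300).
Set (96)·k + (-300) = -876  ⇒  (96)·k = -576  ⇒  k = -6.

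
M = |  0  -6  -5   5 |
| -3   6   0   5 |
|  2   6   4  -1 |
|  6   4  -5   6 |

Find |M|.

The determinant is -1232.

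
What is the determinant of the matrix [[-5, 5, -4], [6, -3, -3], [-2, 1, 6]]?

-75

Expand along column 1:
  + (-5) · |-3 -3; 1 6| = (-5)·(-18 − (-3)) = 75
  − 6 · |5 -4; 1 6| = −6·(30 − (-4)) = -204
  + (-2) · |5 -4; -3 -3| = (-2)·(-15 − 12) = 54
Sum: (75) + (-204) + (54) = -75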